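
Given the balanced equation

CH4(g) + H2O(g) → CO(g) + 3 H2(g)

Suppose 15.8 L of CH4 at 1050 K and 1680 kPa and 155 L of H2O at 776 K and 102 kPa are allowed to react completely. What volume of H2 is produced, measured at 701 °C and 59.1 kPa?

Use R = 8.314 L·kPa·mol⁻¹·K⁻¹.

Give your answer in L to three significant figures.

1010 L

n(CH4) = PV/RT = (1680 × 15.8) / (8.314 × 1050) = 3.041 mol
n(H2O) = PV/RT = (102 × 155) / (8.314 × 776) = 2.451 mol
For 3.041 mol CH4, stoichiometry requires (1/1) × 3.041 = 3.041 mol H2O; 2.451 mol is available, so H2O is limiting.
n(H2) = (3/1) × 2.451 = 7.353 mol
V(H2) = nRT/P = 7.353 × 8.314 × 974.15 / 59.1 = 1008 L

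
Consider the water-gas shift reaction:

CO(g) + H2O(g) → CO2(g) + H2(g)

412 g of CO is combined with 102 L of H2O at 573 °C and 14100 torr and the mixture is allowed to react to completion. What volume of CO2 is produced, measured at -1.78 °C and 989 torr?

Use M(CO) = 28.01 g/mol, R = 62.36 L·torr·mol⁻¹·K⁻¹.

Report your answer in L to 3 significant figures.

252 L

n(CO) = 412 / 28.01 = 14.71 mol
n(H2O) = PV/RT = (14100 × 102) / (62.36 × 846.15) = 27.26 mol
For 14.71 mol CO, stoichiometry requires (1/1) × 14.71 = 14.71 mol H2O; 27.26 mol is available, so CO is limiting.
n(CO2) = (1/1) × 14.71 = 14.71 mol
V(CO2) = nRT/P = 14.71 × 62.36 × 271.37 / 989 = 251.7 L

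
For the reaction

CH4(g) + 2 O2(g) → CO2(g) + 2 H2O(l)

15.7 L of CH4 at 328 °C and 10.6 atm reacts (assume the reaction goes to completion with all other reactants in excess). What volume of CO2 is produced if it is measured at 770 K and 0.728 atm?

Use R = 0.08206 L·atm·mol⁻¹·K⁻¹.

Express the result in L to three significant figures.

n(CH4) = PV/RT = (10.6 × 15.7) / (0.08206 × 601.15) = 3.374 mol
n(CO2) = (1/1) × 3.374 = 3.374 mol
V = nRT/P = 3.374 × 0.08206 × 770 / 0.728 = 292.8 L

293 L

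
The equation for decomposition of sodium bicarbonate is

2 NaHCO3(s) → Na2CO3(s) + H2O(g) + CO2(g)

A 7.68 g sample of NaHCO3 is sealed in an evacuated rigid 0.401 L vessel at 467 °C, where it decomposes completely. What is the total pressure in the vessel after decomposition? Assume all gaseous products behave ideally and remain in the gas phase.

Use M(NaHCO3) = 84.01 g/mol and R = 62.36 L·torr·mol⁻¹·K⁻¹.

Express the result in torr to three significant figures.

n(NaHCO3) = 7.68 / 84.01 = 0.09142 mol
n(gas produced) = (2/2) × 0.09142 = 0.09142 mol
P = nRT/V = 0.09142 × 62.36 × 740.15 / 0.401 = 10520 torr

10500 torr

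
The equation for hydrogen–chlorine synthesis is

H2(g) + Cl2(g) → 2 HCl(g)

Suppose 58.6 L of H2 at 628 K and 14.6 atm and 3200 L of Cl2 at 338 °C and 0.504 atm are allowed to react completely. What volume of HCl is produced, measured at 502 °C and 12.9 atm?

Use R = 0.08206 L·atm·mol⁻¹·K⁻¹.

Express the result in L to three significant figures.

164 L

n(H2) = PV/RT = (14.6 × 58.6) / (0.08206 × 628) = 16.60 mol
n(Cl2) = PV/RT = (0.504 × 3200) / (0.08206 × 611.15) = 32.16 mol
For 16.60 mol H2, stoichiometry requires (1/1) × 16.60 = 16.60 mol Cl2; 32.16 mol is available, so H2 is limiting.
n(HCl) = (2/1) × 16.60 = 33.20 mol
V(HCl) = nRT/P = 33.20 × 0.08206 × 775.15 / 12.9 = 163.7 L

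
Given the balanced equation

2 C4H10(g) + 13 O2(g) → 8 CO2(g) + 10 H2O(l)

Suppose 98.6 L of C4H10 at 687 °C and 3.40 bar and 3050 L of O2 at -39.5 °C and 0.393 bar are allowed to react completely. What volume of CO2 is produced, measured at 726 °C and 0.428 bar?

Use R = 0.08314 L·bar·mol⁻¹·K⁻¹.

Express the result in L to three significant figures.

n(C4H10) = PV/RT = (3.40 × 98.6) / (0.08314 × 960.15) = 4.200 mol
n(O2) = PV/RT = (0.393 × 3050) / (0.08314 × 233.65) = 61.70 mol
For 4.200 mol C4H10, stoichiometry requires (13/2) × 4.200 = 27.30 mol O2; 61.70 mol is available, so C4H10 is limiting.
n(CO2) = (8/2) × 4.200 = 16.80 mol
V(CO2) = nRT/P = 16.80 × 0.08314 × 999.15 / 0.428 = 3261 L

3260 L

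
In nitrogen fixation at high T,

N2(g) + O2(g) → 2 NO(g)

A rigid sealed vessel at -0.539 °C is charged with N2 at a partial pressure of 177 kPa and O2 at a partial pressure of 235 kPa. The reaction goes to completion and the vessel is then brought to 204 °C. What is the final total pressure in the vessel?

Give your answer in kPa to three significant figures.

At constant V, partial pressures at -0.539 °C are proportional to moles, so apply stoichiometry directly to pressures.
P(O2) required for 177 kPa of N2 = (1/1) × 177 = 177.0 kPa; available 235 kPa, so N2 is limiting.
P(O2) remaining = 235 − (1/1) × 177 = 58.00 kPa
P(gaseous products) = (2)/1 × 177 = 354.0 kPa
P_total at -0.539 °C = 58.00 + 354.0 = 412.0 kPa
Scaling to 204 °C: P = 412.0 × 477.15/272.611 = 721.1 kPa

721 kPa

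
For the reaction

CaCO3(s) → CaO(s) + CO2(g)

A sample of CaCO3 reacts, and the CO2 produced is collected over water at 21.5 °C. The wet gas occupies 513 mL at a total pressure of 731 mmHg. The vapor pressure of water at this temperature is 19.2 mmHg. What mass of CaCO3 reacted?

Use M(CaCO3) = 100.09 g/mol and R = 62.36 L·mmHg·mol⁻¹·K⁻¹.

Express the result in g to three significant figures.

P(CO2) = 731 − 19.2 = 711.8 mmHg
n(CO2) = PV/RT = (711.8 × 0.5130) / (62.36 × 294.65) = 0.01987 mol
n(CaCO3) = (1/1) × 0.01987 = 0.01987 mol
m(CaCO3) = 0.01987 × 100.09 = 1.989 g

1.99 g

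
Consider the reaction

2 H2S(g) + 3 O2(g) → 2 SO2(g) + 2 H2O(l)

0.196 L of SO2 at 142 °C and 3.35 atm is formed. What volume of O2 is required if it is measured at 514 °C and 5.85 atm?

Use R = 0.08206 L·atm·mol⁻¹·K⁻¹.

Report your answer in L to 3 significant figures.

0.319 L

n(SO2) = PV/RT = (3.35 × 0.196) / (0.08206 × 415.15) = 0.01927 mol
n(O2) = (3/2) × 0.01927 = 0.02891 mol
V = nRT/P = 0.02891 × 0.08206 × 787.15 / 5.85 = 0.3192 L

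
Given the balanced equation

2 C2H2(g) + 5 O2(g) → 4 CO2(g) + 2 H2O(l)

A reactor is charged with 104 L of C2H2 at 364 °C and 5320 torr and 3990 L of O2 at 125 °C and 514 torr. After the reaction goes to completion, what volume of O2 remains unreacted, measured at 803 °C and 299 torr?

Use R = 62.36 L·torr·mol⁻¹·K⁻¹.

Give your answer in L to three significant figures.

n(C2H2) = PV/RT = (5320 × 104) / (62.36 × 637.15) = 13.93 mol
n(O2) = PV/RT = (514 × 3990) / (62.36 × 398.15) = 82.60 mol
For 13.93 mol C2H2, stoichiometry requires (5/2) × 13.93 = 34.83 mol O2; 82.60 mol is available, so C2H2 is limiting.
n(O2) consumed = (5/2) × 13.93 = 34.83 mol; remaining = 82.60 − 34.83 = 47.77 mol
V(O2) = nRT/P = 47.77 × 62.36 × 1076.15 / 299 = 10720 L

10700 L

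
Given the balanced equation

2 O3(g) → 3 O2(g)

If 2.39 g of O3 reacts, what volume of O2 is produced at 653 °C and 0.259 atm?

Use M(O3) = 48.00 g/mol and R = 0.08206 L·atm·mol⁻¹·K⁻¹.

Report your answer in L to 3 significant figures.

n(O3) = 2.390 / 48.00 = 0.04979 mol
n(O2) = (3/2) × 0.04979 = 0.07469 mol
V = nRT/P = 0.07469 × 0.08206 × 926.15 / 0.259 = 21.92 L

21.9 L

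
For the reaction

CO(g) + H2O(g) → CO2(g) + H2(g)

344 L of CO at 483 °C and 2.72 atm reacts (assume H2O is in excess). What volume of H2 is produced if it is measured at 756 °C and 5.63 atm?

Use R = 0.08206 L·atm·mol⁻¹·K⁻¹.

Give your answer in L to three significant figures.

226 L

n(CO) = PV/RT = (2.72 × 344) / (0.08206 × 756.15) = 15.08 mol
n(H2) = (1/1) × 15.08 = 15.08 mol
V = nRT/P = 15.08 × 0.08206 × 1029.15 / 5.63 = 226.2 L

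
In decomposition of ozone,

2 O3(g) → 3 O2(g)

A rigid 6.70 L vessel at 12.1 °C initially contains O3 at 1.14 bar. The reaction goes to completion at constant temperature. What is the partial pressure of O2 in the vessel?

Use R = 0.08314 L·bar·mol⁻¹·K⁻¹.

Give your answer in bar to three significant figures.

1.71 bar

n(O3)₀ = PV/RT = (1.14 × 6.70) / (0.08314 × 285.25) = 0.3221 mol
n(O2) = (3/2) × 0.3221 = 0.4831 mol
P(O2) = nRT/V = 0.4831 × 0.08314 × 285.25 / 6.70 = 1.710 bar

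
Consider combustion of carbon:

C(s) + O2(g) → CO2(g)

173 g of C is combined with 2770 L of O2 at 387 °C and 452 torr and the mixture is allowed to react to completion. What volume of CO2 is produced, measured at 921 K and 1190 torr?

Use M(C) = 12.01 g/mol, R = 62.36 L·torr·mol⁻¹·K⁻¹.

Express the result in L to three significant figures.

695 L

n(C) = 173 / 12.01 = 14.40 mol
n(O2) = PV/RT = (452 × 2770) / (62.36 × 660.15) = 30.41 mol
For 14.40 mol C, stoichiometry requires (1/1) × 14.40 = 14.40 mol O2; 30.41 mol is available, so C is limiting.
n(CO2) = (1/1) × 14.40 = 14.40 mol
V(CO2) = nRT/P = 14.40 × 62.36 × 921 / 1190 = 695.0 L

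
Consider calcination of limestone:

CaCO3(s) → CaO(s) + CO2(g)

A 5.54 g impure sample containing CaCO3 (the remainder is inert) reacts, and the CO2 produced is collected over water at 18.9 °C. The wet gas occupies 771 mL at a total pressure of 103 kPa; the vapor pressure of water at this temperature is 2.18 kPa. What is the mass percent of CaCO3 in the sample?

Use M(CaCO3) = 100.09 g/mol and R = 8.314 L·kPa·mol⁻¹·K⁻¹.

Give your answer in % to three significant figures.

P(CO2) = 103 − 2.18 = 100.8 kPa
n(CO2) = PV/RT = (100.8 × 0.7710) / (8.314 × 292.05) = 0.03201 mol
n(CaCO3) = (1/1) × 0.03201 = 0.03201 mol
m(CaCO3) = 0.03201 × 100.09 = 3.204 g
%CaCO3 = 3.204 / 5.54 × 100 = 57.83%

57.8 %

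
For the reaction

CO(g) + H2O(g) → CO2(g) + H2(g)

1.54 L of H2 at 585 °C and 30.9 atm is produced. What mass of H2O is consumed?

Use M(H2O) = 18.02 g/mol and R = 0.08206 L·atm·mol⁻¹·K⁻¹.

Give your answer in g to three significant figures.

n(H2) = PV/RT = (30.9 × 1.54) / (0.08206 × 858.15) = 0.6757 mol
n(H2O) = (1/1) × 0.6757 = 0.6757 mol
m(H2O) = 0.6757 × 18.02 = 12.18 g

12.2 g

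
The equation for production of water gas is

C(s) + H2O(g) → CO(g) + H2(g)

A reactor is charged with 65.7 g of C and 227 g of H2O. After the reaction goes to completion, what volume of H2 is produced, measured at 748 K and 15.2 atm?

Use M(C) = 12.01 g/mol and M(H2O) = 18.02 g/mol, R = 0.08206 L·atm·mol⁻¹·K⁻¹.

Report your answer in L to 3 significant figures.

n(C) = 65.7 / 12.01 = 5.470 mol
n(H2O) = 227 / 18.02 = 12.60 mol
For 5.470 mol C, stoichiometry requires (1/1) × 5.470 = 5.470 mol H2O; 12.60 mol is available, so C is limiting.
n(H2) = (1/1) × 5.470 = 5.470 mol
V(H2) = nRT/P = 5.470 × 0.08206 × 748 / 15.2 = 22.09 L

22.1 L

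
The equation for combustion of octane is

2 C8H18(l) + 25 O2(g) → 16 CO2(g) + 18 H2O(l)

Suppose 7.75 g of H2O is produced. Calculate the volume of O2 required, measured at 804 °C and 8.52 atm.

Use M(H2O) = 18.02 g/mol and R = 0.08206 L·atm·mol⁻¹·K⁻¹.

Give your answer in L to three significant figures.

n(H2O) = 7.750 / 18.02 = 0.4301 mol
n(O2) = (25/18) × 0.4301 = 0.5974 mol
V = nRT/P = 0.5974 × 0.08206 × 1077.15 / 8.52 = 6.198 L

6.20 L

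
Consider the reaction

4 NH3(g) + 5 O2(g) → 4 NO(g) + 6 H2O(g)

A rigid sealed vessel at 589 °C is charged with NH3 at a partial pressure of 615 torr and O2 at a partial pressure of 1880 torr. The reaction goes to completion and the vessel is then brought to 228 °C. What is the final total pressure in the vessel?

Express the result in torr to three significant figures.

At constant V, partial pressures at 589 °C are proportional to moles, so apply stoichiometry directly to pressures.
P(O2) required for 615 torr of NH3 = (5/4) × 615 = 768.8 torr; available 1880 torr, so NH3 is limiting.
P(O2) remaining = 1880 − (5/4) × 615 = 1111 torr
P(gaseous products) = (4+6)/4 × 615 = 1538 torr
P_total at 589 °C = 1111 + 1538 = 2649 torr
Scaling to 228 °C: P = 2649 × 501.15/862.15 = 1540 torr

1540 torr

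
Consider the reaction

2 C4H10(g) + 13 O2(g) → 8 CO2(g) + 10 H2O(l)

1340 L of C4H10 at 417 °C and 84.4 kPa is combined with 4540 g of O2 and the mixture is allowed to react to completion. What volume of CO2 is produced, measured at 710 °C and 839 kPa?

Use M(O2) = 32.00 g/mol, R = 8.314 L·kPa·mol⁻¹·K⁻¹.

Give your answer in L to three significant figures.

768 L

n(C4H10) = PV/RT = (84.4 × 1340) / (8.314 × 690.15) = 19.71 mol
n(O2) = 4540 / 32.00 = 141.9 mol
For 19.71 mol C4H10, stoichiometry requires (13/2) × 19.71 = 128.1 mol O2; 141.9 mol is available, so C4H10 is limiting.
n(CO2) = (8/2) × 19.71 = 78.84 mol
V(CO2) = nRT/P = 78.84 × 8.314 × 983.15 / 839 = 768.1 L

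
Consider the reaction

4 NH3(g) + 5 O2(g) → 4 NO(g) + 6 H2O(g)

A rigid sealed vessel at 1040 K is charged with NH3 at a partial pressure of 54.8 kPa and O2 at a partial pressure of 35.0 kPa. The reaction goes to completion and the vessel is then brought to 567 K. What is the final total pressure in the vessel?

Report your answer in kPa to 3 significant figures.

At constant V, partial pressures at 1040 K are proportional to moles, so apply stoichiometry directly to pressures.
P(O2) required for 54.8 kPa of NH3 = (5/4) × 54.8 = 68.50 kPa; available 35.0 kPa, so O2 is limiting.
P(NH3) remaining = 54.8 − (4/5) × 35.0 = 26.80 kPa
P(gaseous products) = (4+6)/5 × 35.0 = 70.00 kPa
P_total at 1040 K = 26.80 + 70.00 = 96.80 kPa
Scaling to 567 K: P = 96.80 × 567/1040 = 52.77 kPa

52.8 kPa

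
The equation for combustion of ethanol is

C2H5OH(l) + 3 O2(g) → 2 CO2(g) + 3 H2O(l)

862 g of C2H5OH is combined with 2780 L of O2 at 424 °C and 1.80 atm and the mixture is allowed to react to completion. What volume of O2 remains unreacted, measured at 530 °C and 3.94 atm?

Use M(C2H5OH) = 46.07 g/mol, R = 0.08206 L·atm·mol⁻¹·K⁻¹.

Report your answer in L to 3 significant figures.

524 L

n(C2H5OH) = 862 / 46.07 = 18.71 mol
n(O2) = PV/RT = (1.80 × 2780) / (0.08206 × 697.15) = 87.47 mol
For 18.71 mol C2H5OH, stoichiometry requires (3/1) × 18.71 = 56.13 mol O2; 87.47 mol is available, so C2H5OH is limiting.
n(O2) consumed = (3/1) × 18.71 = 56.13 mol; remaining = 87.47 − 56.13 = 31.34 mol
V(O2) = nRT/P = 31.34 × 0.08206 × 803.15 / 3.94 = 524.2 L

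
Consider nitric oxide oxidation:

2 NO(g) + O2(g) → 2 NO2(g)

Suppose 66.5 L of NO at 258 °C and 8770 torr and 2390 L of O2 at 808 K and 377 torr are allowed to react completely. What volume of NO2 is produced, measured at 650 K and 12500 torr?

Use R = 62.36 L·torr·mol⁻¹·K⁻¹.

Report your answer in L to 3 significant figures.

n(NO) = PV/RT = (8770 × 66.5) / (62.36 × 531.15) = 17.61 mol
n(O2) = PV/RT = (377 × 2390) / (62.36 × 808) = 17.88 mol
For 17.61 mol NO, stoichiometry requires (1/2) × 17.61 = 8.805 mol O2; 17.88 mol is available, so NO is limiting.
n(NO2) = (2/2) × 17.61 = 17.61 mol
V(NO2) = nRT/P = 17.61 × 62.36 × 650 / 12500 = 57.10 L

57.1 L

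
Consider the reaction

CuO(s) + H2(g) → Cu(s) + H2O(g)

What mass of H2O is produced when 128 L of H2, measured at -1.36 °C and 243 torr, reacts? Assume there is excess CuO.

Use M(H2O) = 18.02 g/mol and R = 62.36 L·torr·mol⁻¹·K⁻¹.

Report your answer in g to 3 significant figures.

33.1 g

n(H2) = PV/RT = (243 × 128) / (62.36 × 271.79) = 1.835 mol
n(H2O) = (1/1) × 1.835 = 1.835 mol
m(H2O) = 1.835 × 18.02 = 33.07 g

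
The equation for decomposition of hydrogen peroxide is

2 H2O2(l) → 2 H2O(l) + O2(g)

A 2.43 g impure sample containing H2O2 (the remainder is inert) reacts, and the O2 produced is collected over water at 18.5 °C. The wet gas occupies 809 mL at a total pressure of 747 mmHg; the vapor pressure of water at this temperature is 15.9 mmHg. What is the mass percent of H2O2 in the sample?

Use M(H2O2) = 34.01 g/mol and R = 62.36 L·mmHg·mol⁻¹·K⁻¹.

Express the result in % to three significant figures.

P(O2) = 747 − 15.9 = 731.1 mmHg
n(O2) = PV/RT = (731.1 × 0.8090) / (62.36 × 291.65) = 0.03252 mol
n(H2O2) = (2/1) × 0.03252 = 0.06504 mol
m(H2O2) = 0.06504 × 34.01 = 2.212 g
%H2O2 = 2.212 / 2.43 × 100 = 91.03%

91.0 %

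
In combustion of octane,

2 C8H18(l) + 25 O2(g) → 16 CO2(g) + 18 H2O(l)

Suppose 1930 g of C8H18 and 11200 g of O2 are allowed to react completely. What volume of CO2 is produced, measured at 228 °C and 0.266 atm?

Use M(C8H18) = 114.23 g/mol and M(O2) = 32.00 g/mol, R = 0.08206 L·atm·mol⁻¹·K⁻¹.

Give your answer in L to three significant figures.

n(C8H18) = 1930 / 114.23 = 16.90 mol
n(O2) = 11200 / 32.00 = 350.0 mol
For 16.90 mol C8H18, stoichiometry requires (25/2) × 16.90 = 211.2 mol O2; 350.0 mol is available, so C8H18 is limiting.
n(CO2) = (16/2) × 16.90 = 135.2 mol
V(CO2) = nRT/P = 135.2 × 0.08206 × 501.15 / 0.266 = 20900 L

20900 L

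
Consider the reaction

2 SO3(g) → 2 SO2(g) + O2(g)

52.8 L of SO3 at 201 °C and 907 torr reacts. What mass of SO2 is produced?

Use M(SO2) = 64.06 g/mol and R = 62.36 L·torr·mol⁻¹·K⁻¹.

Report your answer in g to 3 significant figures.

104 g

n(SO3) = PV/RT = (907 × 52.8) / (62.36 × 474.15) = 1.620 mol
n(SO2) = (2/2) × 1.620 = 1.620 mol
m(SO2) = 1.620 × 64.06 = 103.8 g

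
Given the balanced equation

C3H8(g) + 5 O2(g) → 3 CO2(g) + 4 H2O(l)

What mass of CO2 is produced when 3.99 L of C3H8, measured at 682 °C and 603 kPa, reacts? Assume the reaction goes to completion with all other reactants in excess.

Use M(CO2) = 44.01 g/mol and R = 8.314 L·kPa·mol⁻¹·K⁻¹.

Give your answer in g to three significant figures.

n(C3H8) = PV/RT = (603 × 3.99) / (8.314 × 955.15) = 0.3030 mol
n(CO2) = (3/1) × 0.3030 = 0.9090 mol
m(CO2) = 0.9090 × 44.01 = 40.01 g

40.0 g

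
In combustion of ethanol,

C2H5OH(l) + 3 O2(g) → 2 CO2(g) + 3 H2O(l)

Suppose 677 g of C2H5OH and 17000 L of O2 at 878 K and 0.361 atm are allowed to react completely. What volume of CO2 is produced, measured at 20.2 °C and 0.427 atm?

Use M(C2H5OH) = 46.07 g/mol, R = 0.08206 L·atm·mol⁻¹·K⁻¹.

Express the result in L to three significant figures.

n(C2H5OH) = 677 / 46.07 = 14.70 mol
n(O2) = PV/RT = (0.361 × 17000) / (0.08206 × 878) = 85.18 mol
For 14.70 mol C2H5OH, stoichiometry requires (3/1) × 14.70 = 44.10 mol O2; 85.18 mol is available, so C2H5OH is limiting.
n(CO2) = (2/1) × 14.70 = 29.40 mol
V(CO2) = nRT/P = 29.40 × 0.08206 × 293.35 / 0.427 = 1657 L

1660 L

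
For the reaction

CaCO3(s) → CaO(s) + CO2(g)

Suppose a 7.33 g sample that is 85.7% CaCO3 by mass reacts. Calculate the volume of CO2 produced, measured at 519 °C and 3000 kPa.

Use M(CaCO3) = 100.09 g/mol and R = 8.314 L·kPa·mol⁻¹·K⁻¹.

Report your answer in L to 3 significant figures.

mass of CaCO3 = 7.33 × 85.7/100 = 6.282 g
n(CaCO3) = 6.282 / 100.09 = 0.06276 mol
n(CO2) = (1/1) × 0.06276 = 0.06276 mol
V = nRT/P = 0.06276 × 8.314 × 792.15 / 3000 = 0.1378 L

0.138 L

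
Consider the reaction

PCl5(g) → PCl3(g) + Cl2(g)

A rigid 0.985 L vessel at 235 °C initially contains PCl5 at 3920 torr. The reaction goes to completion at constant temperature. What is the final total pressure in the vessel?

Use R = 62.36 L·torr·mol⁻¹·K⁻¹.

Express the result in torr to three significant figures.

7840 torr

At constant T and V, P ∝ n(gas): 1 mol gas → 2 mol gas.
P_final = (2/1) × 3920 = 7840 torr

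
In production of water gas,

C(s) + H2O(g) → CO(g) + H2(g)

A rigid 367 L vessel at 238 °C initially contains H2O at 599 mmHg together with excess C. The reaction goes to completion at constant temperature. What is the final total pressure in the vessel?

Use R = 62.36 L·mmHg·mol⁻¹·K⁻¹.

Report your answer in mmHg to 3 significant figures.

Since T and V are fixed, P_final/P_initial = n_final/n_initial = 2/1.
P_final = (2/1) × 599 = 1198 mmHg

1200 mmHg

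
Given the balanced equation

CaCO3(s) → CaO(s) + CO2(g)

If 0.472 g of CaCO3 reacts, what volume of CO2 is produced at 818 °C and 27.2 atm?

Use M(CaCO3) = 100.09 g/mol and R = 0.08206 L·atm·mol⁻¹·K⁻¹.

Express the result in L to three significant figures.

0.0155 L

n(CaCO3) = 0.4720 / 100.09 = 0.004716 mol
n(CO2) = (1/1) × 0.004716 = 0.004716 mol
V = nRT/P = 0.004716 × 0.08206 × 1091.15 / 27.2 = 0.01552 L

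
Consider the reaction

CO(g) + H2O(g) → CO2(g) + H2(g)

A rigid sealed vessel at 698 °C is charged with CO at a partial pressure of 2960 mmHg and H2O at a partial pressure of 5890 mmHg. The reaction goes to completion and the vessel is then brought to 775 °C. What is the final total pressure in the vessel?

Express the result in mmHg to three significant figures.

9550 mmHg

At constant V, partial pressures at 698 °C are proportional to moles, so apply stoichiometry directly to pressures.
P(H2O) required for 2960 mmHg of CO = (1/1) × 2960 = 2960 mmHg; available 5890 mmHg, so CO is limiting.
P(H2O) remaining = 5890 − (1/1) × 2960 = 2930 mmHg
P(gaseous products) = (1+1)/1 × 2960 = 5920 mmHg
P_total at 698 °C = 2930 + 5920 = 8850 mmHg
Scaling to 775 °C: P = 8850 × 1048.15/971.15 = 9552 mmHg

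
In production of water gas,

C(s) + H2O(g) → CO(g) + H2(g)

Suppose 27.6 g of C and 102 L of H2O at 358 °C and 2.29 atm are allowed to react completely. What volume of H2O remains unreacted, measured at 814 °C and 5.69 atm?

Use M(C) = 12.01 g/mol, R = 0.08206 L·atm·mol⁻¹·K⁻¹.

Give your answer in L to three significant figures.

n(C) = 27.6 / 12.01 = 2.298 mol
n(H2O) = PV/RT = (2.29 × 102) / (0.08206 × 631.15) = 4.510 mol
For 2.298 mol C, stoichiometry requires (1/1) × 2.298 = 2.298 mol H2O; 4.510 mol is available, so C is limiting.
n(H2O) consumed = (1/1) × 2.298 = 2.298 mol; remaining = 4.510 − 2.298 = 2.212 mol
V(H2O) = nRT/P = 2.212 × 0.08206 × 1087.15 / 5.69 = 34.68 L

34.7 L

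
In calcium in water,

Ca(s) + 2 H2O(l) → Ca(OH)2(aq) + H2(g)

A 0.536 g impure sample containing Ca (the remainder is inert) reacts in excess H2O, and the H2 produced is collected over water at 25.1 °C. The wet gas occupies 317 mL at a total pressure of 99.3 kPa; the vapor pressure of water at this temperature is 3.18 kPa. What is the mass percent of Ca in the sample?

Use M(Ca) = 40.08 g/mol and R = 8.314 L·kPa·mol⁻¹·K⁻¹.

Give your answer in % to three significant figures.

91.9 %

P(H2) = 99.3 − 3.18 = 96.12 kPa
n(H2) = PV/RT = (96.12 × 0.3170) / (8.314 × 298.25) = 0.01229 mol
n(Ca) = (1/1) × 0.01229 = 0.01229 mol
m(Ca) = 0.01229 × 40.08 = 0.4926 g
%Ca = 0.4926 / 0.536 × 100 = 91.90%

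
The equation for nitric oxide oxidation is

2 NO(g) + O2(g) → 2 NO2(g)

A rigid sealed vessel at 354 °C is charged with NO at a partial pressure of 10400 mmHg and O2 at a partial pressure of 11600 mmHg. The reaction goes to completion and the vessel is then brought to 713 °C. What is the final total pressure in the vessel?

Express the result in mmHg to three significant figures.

26400 mmHg

At constant V, partial pressures at 354 °C are proportional to moles, so apply stoichiometry directly to pressures.
P(O2) required for 10400 mmHg of NO = (1/2) × 10400 = 5200 mmHg; available 11600 mmHg, so NO is limiting.
P(O2) remaining = 11600 − (1/2) × 10400 = 6400 mmHg
P(gaseous products) = (2)/2 × 10400 = 10400 mmHg
P_total at 354 °C = 6400 + 10400 = 16800 mmHg
Scaling to 713 °C: P = 16800 × 986.15/627.15 = 26420 mmHg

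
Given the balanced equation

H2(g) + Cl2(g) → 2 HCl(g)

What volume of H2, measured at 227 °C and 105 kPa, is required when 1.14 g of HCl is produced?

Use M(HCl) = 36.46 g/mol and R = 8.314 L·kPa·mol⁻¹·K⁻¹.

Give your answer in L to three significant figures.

n(HCl) = 1.140 / 36.46 = 0.03127 mol
n(H2) = (1/2) × 0.03127 = 0.01563 mol
V = nRT/P = 0.01563 × 8.314 × 500.15 / 105 = 0.6190 L

0.619 L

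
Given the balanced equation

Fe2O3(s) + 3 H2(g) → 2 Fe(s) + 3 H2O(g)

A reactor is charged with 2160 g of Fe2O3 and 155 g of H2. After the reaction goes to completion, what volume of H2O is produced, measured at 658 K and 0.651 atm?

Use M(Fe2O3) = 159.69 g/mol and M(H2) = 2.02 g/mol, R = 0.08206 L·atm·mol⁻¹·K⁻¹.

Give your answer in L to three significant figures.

3370 L

n(Fe2O3) = 2160 / 159.69 = 13.53 mol
n(H2) = 155 / 2.02 = 76.73 mol
For 13.53 mol Fe2O3, stoichiometry requires (3/1) × 13.53 = 40.59 mol H2; 76.73 mol is available, so Fe2O3 is limiting.
n(H2O) = (3/1) × 13.53 = 40.59 mol
V(H2O) = nRT/P = 40.59 × 0.08206 × 658 / 0.651 = 3367 L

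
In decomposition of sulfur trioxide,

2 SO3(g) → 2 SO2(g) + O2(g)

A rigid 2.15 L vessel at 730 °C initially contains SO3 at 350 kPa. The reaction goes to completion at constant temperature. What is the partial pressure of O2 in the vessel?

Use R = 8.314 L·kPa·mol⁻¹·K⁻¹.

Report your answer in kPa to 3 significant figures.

n(SO3)₀ = PV/RT = (350 × 2.15) / (8.314 × 1003.15) = 0.09023 mol
n(O2) = (1/2) × 0.09023 = 0.04512 mol
P(O2) = nRT/V = 0.04512 × 8.314 × 1003.15 / 2.15 = 175.0 kPa

175 kPa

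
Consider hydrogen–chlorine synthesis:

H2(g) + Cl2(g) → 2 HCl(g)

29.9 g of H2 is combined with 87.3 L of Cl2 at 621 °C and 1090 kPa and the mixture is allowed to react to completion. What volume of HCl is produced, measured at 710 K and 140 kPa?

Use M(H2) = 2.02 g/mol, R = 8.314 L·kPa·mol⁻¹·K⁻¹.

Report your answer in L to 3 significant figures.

n(H2) = 29.9 / 2.02 = 14.80 mol
n(Cl2) = PV/RT = (1090 × 87.3) / (8.314 × 894.15) = 12.80 mol
For 14.80 mol H2, stoichiometry requires (1/1) × 14.80 = 14.80 mol Cl2; 12.80 mol is available, so Cl2 is limiting.
n(HCl) = (2/1) × 12.80 = 25.60 mol
V(HCl) = nRT/P = 25.60 × 8.314 × 710 / 140 = 1079 L

1080 L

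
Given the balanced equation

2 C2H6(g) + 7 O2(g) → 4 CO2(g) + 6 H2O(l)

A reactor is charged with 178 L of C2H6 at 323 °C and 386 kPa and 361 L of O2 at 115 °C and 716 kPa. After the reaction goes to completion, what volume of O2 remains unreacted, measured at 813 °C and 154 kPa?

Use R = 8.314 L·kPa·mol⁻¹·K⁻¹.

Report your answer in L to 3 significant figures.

n(C2H6) = PV/RT = (386 × 178) / (8.314 × 596.15) = 13.86 mol
n(O2) = PV/RT = (716 × 361) / (8.314 × 388.15) = 80.10 mol
For 13.86 mol C2H6, stoichiometry requires (7/2) × 13.86 = 48.51 mol O2; 80.10 mol is available, so C2H6 is limiting.
n(O2) consumed = (7/2) × 13.86 = 48.51 mol; remaining = 80.10 − 48.51 = 31.59 mol
V(O2) = nRT/P = 31.59 × 8.314 × 1086.15 / 154 = 1852 L

1850 L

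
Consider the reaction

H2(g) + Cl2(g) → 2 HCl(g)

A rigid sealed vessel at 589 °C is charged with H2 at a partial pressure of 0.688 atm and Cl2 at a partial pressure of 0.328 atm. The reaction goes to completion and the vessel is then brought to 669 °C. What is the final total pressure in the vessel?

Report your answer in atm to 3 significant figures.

1.11 atm

At constant V, partial pressures at 589 °C are proportional to moles, so apply stoichiometry directly to pressures.
P(Cl2) required for 0.688 atm of H2 = (1/1) × 0.688 = 0.6880 atm; available 0.328 atm, so Cl2 is limiting.
P(H2) remaining = 0.688 − (1/1) × 0.328 = 0.3600 atm
P(gaseous products) = (2)/1 × 0.328 = 0.6560 atm
P_total at 589 °C = 0.3600 + 0.6560 = 1.016 atm
Scaling to 669 °C: P = 1.016 × 942.15/862.15 = 1.110 atm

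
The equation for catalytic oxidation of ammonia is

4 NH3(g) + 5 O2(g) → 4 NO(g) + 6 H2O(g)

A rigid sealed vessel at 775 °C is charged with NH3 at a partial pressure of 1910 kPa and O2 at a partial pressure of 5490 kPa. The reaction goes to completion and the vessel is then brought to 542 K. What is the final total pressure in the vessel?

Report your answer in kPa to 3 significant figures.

At constant V, partial pressures at 775 °C are proportional to moles, so apply stoichiometry directly to pressures.
P(O2) required for 1910 kPa of NH3 = (5/4) × 1910 = 2388 kPa; available 5490 kPa, so NH3 is limiting.
P(O2) remaining = 5490 − (5/4) × 1910 = 3102 kPa
P(gaseous products) = (4+6)/4 × 1910 = 4775 kPa
P_total at 775 °C = 3102 + 4775 = 7877 kPa
Scaling to 542 K: P = 7877 × 542/1048.15 = 4073 kPa

4070 kPa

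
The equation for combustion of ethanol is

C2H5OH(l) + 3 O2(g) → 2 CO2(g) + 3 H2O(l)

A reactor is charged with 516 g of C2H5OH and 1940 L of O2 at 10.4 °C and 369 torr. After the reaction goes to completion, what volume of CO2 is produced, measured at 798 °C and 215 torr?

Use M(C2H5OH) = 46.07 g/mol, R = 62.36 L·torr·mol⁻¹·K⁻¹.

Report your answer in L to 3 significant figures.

n(C2H5OH) = 516 / 46.07 = 11.20 mol
n(O2) = PV/RT = (369 × 1940) / (62.36 × 283.55) = 40.48 mol
For 11.20 mol C2H5OH, stoichiometry requires (3/1) × 11.20 = 33.60 mol O2; 40.48 mol is available, so C2H5OH is limiting.
n(CO2) = (2/1) × 11.20 = 22.40 mol
V(CO2) = nRT/P = 22.40 × 62.36 × 1071.15 / 215 = 6959 L

6960 L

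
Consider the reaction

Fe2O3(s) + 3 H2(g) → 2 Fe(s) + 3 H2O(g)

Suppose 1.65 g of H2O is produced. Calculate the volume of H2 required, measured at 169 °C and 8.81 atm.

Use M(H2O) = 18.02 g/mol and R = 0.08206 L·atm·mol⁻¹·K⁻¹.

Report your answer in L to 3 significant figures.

n(H2O) = 1.650 / 18.02 = 0.09156 mol
n(H2) = (3/3) × 0.09156 = 0.09156 mol
V = nRT/P = 0.09156 × 0.08206 × 442.15 / 8.81 = 0.3771 L

0.377 L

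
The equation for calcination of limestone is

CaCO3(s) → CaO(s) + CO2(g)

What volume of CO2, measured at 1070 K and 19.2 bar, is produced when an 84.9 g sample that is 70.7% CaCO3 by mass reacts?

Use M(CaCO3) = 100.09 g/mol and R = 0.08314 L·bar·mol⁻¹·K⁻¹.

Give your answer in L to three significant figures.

mass of CaCO3 = 84.9 × 70.7/100 = 60.02 g
n(CaCO3) = 60.02 / 100.09 = 0.5997 mol
n(CO2) = (1/1) × 0.5997 = 0.5997 mol
V = nRT/P = 0.5997 × 0.08314 × 1070 / 19.2 = 2.779 L

2.78 L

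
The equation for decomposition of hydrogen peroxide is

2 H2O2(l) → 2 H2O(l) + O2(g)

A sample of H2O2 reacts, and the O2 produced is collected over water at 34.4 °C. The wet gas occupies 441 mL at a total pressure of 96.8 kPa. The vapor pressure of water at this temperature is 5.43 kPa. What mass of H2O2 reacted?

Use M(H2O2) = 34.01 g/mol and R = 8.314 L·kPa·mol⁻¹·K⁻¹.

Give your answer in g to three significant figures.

1.07 g

P(O2) = 96.8 − 5.43 = 91.37 kPa
n(O2) = PV/RT = (91.37 × 0.4410) / (8.314 × 307.55) = 0.01576 mol
n(H2O2) = (2/1) × 0.01576 = 0.03152 mol
m(H2O2) = 0.03152 × 34.01 = 1.072 g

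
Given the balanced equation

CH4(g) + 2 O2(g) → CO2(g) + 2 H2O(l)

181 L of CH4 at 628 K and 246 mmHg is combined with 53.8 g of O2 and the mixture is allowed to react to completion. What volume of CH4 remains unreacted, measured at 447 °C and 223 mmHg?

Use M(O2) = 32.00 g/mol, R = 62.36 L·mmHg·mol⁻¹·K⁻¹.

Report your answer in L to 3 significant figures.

n(CH4) = PV/RT = (246 × 181) / (62.36 × 628) = 1.137 mol
n(O2) = 53.8 / 32.00 = 1.681 mol
For 1.137 mol CH4, stoichiometry requires (2/1) × 1.137 = 2.274 mol O2; 1.681 mol is available, so O2 is limiting.
n(CH4) consumed = (1/2) × 1.681 = 0.8405 mol; remaining = 1.137 − 0.8405 = 0.2965 mol
V(CH4) = nRT/P = 0.2965 × 62.36 × 720.15 / 223 = 59.71 L

59.7 L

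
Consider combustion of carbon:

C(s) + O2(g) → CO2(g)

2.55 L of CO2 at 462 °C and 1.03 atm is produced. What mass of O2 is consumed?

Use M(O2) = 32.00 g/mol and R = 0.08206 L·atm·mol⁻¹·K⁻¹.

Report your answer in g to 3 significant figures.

1.39 g

n(CO2) = PV/RT = (1.03 × 2.55) / (0.08206 × 735.15) = 0.04354 mol
n(O2) = (1/1) × 0.04354 = 0.04354 mol
m(O2) = 0.04354 × 32.00 = 1.393 g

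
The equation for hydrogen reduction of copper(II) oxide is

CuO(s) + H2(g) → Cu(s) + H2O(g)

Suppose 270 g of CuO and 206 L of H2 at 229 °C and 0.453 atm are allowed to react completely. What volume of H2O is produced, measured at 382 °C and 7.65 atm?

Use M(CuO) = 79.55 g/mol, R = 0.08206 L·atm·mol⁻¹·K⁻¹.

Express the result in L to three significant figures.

n(CuO) = 270 / 79.55 = 3.394 mol
n(H2) = PV/RT = (0.453 × 206) / (0.08206 × 502.15) = 2.265 mol
For 3.394 mol CuO, stoichiometry requires (1/1) × 3.394 = 3.394 mol H2; 2.265 mol is available, so H2 is limiting.
n(H2O) = (1/1) × 2.265 = 2.265 mol
V(H2O) = nRT/P = 2.265 × 0.08206 × 655.15 / 7.65 = 15.92 L

15.9 L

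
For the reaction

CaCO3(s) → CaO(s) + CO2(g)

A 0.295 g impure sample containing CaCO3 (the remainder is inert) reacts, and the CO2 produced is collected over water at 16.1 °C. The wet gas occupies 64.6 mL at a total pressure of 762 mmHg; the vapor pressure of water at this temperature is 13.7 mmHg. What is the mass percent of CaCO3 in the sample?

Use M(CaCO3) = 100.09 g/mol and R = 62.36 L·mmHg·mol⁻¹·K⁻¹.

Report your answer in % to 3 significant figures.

P(CO2) = 762 − 13.7 = 748.3 mmHg
n(CO2) = PV/RT = (748.3 × 0.06460) / (62.36 × 289.25) = 0.002680 mol
n(CaCO3) = (1/1) × 0.002680 = 0.002680 mol
m(CaCO3) = 0.002680 × 100.09 = 0.2682 g
%CaCO3 = 0.2682 / 0.295 × 100 = 90.92%

90.9 %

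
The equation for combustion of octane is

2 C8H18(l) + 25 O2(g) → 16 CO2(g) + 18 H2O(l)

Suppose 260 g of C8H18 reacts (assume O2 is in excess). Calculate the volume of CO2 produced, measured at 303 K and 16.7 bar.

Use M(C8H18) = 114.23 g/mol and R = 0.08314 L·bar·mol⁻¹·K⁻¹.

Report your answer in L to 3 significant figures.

n(C8H18) = 260.0 / 114.23 = 2.276 mol
n(CO2) = (16/2) × 2.276 = 18.21 mol
V = nRT/P = 18.21 × 0.08314 × 303 / 16.7 = 27.47 L

27.5 L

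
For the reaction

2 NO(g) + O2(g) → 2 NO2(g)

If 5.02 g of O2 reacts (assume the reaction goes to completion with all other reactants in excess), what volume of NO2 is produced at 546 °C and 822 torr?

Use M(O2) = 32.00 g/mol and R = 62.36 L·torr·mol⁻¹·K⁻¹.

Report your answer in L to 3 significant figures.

n(O2) = 5.020 / 32.00 = 0.1569 mol
n(NO2) = (2/1) × 0.1569 = 0.3138 mol
V = nRT/P = 0.3138 × 62.36 × 819.15 / 822 = 19.50 L

19.5 L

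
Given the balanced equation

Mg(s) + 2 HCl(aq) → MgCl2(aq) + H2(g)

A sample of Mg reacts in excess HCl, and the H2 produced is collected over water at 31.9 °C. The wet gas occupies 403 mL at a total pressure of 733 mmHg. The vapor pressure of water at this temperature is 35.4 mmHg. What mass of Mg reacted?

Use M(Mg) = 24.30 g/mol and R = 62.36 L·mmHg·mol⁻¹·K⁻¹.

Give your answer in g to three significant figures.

0.359 g

P(H2) = 733 − 35.4 = 697.6 mmHg
n(H2) = PV/RT = (697.6 × 0.4030) / (62.36 × 305.05) = 0.01478 mol
n(Mg) = (1/1) × 0.01478 = 0.01478 mol
m(Mg) = 0.01478 × 24.30 = 0.3592 g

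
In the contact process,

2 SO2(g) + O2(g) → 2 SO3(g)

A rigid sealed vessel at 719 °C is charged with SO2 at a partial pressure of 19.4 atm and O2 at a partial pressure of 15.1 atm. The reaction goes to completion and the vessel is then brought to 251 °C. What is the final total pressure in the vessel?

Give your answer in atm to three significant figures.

At constant V, partial pressures at 719 °C are proportional to moles, so apply stoichiometry directly to pressures.
P(O2) required for 19.4 atm of SO2 = (1/2) × 19.4 = 9.700 atm; available 15.1 atm, so SO2 is limiting.
P(O2) remaining = 15.1 − (1/2) × 19.4 = 5.400 atm
P(gaseous products) = (2)/2 × 19.4 = 19.40 atm
P_total at 719 °C = 5.400 + 19.40 = 24.80 atm
Scaling to 251 °C: P = 24.80 × 524.15/992.15 = 13.10 atm

13.1 atm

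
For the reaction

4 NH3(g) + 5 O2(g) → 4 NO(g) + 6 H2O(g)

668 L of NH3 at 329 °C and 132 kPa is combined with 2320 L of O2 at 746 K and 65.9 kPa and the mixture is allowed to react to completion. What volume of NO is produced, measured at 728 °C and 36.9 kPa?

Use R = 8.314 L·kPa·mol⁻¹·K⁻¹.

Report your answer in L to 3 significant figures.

3970 L

n(NH3) = PV/RT = (132 × 668) / (8.314 × 602.15) = 17.61 mol
n(O2) = PV/RT = (65.9 × 2320) / (8.314 × 746) = 24.65 mol
For 17.61 mol NH3, stoichiometry requires (5/4) × 17.61 = 22.01 mol O2; 24.65 mol is available, so NH3 is limiting.
n(NO) = (4/4) × 17.61 = 17.61 mol
V(NO) = nRT/P = 17.61 × 8.314 × 1001.15 / 36.9 = 3972 L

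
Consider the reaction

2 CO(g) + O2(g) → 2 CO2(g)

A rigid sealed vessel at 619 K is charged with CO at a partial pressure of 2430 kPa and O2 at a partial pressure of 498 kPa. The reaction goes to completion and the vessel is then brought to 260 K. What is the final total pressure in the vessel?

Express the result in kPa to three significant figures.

Because the vessel is rigid and T is held at 619 K, work the stoichiometry in partial pressures (P_i = n_iRT/V).
P(O2) required for 2430 kPa of CO = (1/2) × 2430 = 1215 kPa; available 498 kPa, so O2 is limiting.
P(CO) remaining = 2430 − (2/1) × 498 = 1434 kPa
P(gaseous products) = (2)/1 × 498 = 996.0 kPa
P_total at 619 K = 1434 + 996.0 = 2430 kPa
Scaling to 260 K: P = 2430 × 260/619 = 1021 kPa

1020 kPa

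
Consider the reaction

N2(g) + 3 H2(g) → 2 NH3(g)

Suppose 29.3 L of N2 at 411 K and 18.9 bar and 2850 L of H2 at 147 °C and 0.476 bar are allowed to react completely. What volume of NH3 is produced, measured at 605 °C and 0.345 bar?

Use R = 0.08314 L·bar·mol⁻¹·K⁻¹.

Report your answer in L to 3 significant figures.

n(N2) = PV/RT = (18.9 × 29.3) / (0.08314 × 411) = 16.21 mol
n(H2) = PV/RT = (0.476 × 2850) / (0.08314 × 420.15) = 38.84 mol
For 16.21 mol N2, stoichiometry requires (3/1) × 16.21 = 48.63 mol H2; 38.84 mol is available, so H2 is limiting.
n(NH3) = (2/3) × 38.84 = 25.89 mol
V(NH3) = nRT/P = 25.89 × 0.08314 × 878.15 / 0.345 = 5479 L

5480 L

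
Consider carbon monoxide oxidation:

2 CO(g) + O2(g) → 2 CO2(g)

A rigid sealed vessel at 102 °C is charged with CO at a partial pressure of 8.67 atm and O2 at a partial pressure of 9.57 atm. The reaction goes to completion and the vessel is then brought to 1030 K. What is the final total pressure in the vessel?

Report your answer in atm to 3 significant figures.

38.2 atm

With V and T fixed, P_i ∝ n_i, so the mole ratios apply directly to partial pressures at 102 °C.
P(O2) required for 8.67 atm of CO = (1/2) × 8.67 = 4.335 atm; available 9.57 atm, so CO is limiting.
P(O2) remaining = 9.57 − (1/2) × 8.67 = 5.235 atm
P(gaseous products) = (2)/2 × 8.67 = 8.670 atm
P_total at 102 °C = 5.235 + 8.670 = 13.91 atm
Scaling to 1030 K: P = 13.91 × 1030/375.15 = 38.19 atm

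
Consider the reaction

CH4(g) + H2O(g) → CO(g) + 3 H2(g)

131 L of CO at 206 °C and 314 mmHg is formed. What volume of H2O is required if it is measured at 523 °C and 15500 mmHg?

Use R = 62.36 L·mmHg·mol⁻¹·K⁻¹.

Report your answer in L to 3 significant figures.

4.41 L

n(CO) = PV/RT = (314 × 131) / (62.36 × 479.15) = 1.377 mol
n(H2O) = (1/1) × 1.377 = 1.377 mol
V = nRT/P = 1.377 × 62.36 × 796.15 / 15500 = 4.411 L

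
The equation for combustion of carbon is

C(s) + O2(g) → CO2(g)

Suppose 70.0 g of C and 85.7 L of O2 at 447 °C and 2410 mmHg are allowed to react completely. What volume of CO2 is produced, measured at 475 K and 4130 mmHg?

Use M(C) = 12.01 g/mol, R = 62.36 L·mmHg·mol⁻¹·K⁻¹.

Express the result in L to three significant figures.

33.0 L

n(C) = 70.0 / 12.01 = 5.828 mol
n(O2) = PV/RT = (2410 × 85.7) / (62.36 × 720.15) = 4.599 mol
For 5.828 mol C, stoichiometry requires (1/1) × 5.828 = 5.828 mol O2; 4.599 mol is available, so O2 is limiting.
n(CO2) = (1/1) × 4.599 = 4.599 mol
V(CO2) = nRT/P = 4.599 × 62.36 × 475 / 4130 = 32.98 L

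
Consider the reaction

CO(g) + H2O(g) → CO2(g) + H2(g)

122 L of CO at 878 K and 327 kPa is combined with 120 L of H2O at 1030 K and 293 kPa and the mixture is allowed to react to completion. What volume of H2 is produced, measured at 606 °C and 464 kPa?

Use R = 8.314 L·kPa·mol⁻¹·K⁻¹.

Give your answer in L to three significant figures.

n(CO) = PV/RT = (327 × 122) / (8.314 × 878) = 5.465 mol
n(H2O) = PV/RT = (293 × 120) / (8.314 × 1030) = 4.106 mol
For 5.465 mol CO, stoichiometry requires (1/1) × 5.465 = 5.465 mol H2O; 4.106 mol is available, so H2O is limiting.
n(H2) = (1/1) × 4.106 = 4.106 mol
V(H2) = nRT/P = 4.106 × 8.314 × 879.15 / 464 = 64.68 L

64.7 L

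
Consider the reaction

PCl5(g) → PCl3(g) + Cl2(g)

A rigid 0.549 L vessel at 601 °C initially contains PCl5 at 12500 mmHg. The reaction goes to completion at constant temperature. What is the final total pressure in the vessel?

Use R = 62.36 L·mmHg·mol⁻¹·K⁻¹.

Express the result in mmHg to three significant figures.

25000 mmHg

Rigid vessel, constant T ⇒ P scales with total gas moles (1 → 2).
P_final = (2/1) × 12500 = 25000 mmHg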